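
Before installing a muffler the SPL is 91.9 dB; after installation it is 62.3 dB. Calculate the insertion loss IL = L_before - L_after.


Insertion loss = SPL without muffler - SPL with muffler
IL = 91.9 - 62.3 = 29.6 dB


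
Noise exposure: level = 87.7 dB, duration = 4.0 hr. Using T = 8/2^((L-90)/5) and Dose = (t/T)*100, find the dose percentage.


T_allowed = 8 / 2^((87.7 - 90)/5) = 11.0043 hr
Dose = 4.0 / 11.0043 * 100 = 36.349 %


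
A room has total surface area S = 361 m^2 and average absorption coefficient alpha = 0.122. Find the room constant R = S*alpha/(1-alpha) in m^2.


R = 361 * 0.122 / (1 - 0.122) = 50.162 m^2


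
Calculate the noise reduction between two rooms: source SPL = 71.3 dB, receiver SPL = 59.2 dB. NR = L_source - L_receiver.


NR = L_source - L_receiver (difference between source and receiving room levels)
NR = 71.3 - 59.2 = 12.1 dB


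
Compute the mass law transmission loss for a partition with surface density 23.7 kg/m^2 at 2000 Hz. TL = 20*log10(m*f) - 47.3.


m * f = 23.7 * 2000 = 47400
20*log10(47400) = 93.5156 dB
TL = 93.5156 - 47.3 = 46.216 dB


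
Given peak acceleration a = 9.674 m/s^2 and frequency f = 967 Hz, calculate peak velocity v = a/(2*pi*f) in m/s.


omega = 2*pi*f = 2*pi*967 = 6075.84 rad/s
v = a / omega = 9.674 / 6075.84 = 0.0015922 m/s


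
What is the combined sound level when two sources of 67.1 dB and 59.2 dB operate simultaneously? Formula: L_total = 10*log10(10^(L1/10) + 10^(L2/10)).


10^(67.1/10) = 5.12861e+06
10^(59.2/10) = 831764
Sum = 5.12861e+06 + 831764 = 5.96037e+06
L_total = 10*log10(5.96037e+06) = 67.753 dB


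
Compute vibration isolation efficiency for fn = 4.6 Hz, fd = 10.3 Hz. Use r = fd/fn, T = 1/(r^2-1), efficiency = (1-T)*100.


r = 10.3 / 4.6 = 2.23913
r^2 - 1 = 2.23913^2 - 1 = 4.0137
T = 1/4.0137 = 0.249147
Efficiency = (1 - 0.249147)*100 = 75.085 %


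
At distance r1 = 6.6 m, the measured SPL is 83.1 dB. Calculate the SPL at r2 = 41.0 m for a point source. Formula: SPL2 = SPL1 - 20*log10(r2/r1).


r2/r1 = 41.0/6.6 = 6.21212
Correction = 20*log10(6.21212) = 15.8648 dB
SPL2 = 83.1 - 15.8648 = 67.235 dB


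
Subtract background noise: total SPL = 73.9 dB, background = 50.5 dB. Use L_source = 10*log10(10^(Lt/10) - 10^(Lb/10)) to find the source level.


10^(73.9/10) = 2.45471e+07
10^(50.5/10) = 112202
Difference = 2.45471e+07 - 112202 = 2.44349e+07
L_source = 10*log10(2.44349e+07) = 73.88 dB


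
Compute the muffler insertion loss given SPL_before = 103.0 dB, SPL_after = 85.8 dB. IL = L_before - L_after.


Insertion loss = SPL without muffler - SPL with muffler
IL = 103.0 - 85.8 = 17.2 dB


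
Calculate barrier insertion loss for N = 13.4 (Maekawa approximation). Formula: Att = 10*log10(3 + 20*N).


3 + 20*N = 3 + 20*13.4 = 271
Att = 10*log10(271) = 24.33 dB


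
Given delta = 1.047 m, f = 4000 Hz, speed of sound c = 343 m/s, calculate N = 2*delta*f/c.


N = 2*delta*f/c = 2*delta/lambda, where lambda = c/f
lambda = 343 / 4000 = 0.08575 m
N = 2 * 1.047 / 0.08575 = 24.42


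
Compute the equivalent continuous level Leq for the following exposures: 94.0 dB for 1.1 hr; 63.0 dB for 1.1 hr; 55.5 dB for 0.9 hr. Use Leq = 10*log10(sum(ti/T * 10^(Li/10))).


T_total = 1.1 + 1.1 + 0.9 = 3.1 hr
(1.1/3.1) * 10^(94.0/10) = 8.91315e+08
(1.1/3.1) * 10^(63.0/10) = 707996
(0.9/3.1) * 10^(55.5/10) = 103010
Sum = 8.91315e+08 + 707996 + 103010 = 8.92126e+08
Leq = 10*log10(8.92126e+08) = 89.504 dB


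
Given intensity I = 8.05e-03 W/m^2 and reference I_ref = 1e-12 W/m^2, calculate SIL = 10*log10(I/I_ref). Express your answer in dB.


I / I_ref = 8.05e-03 / 1e-12 = 8.05e+09
SIL = 10 * log10(8.05e+09) = 99.058 dB


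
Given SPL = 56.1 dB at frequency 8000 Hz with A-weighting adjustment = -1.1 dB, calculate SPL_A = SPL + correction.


A-weighting table: 8000 Hz -> -1.1 dB correction
SPL_A = SPL + correction = 56.1 + (-1.1) = 55 dBA


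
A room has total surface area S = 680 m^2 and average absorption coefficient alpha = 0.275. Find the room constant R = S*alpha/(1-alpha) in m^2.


R = 680 * 0.275 / (1 - 0.275) = 257.93 m^2


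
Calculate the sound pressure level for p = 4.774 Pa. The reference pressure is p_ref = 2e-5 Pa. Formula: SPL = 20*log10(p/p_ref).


p / p_ref = 4.774 / 2e-5 = 238700
SPL = 20 * log10(238700) = 107.56 dB


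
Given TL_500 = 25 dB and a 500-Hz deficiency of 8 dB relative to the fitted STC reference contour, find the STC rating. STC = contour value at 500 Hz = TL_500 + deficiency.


By ASTM E413, STC = value of the fitted reference contour at 500 Hz.
Contour value at 500 Hz = TL_500 + deficiency = 25 + 8 = 33
STC = 33


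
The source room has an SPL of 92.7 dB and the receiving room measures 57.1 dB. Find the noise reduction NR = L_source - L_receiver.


NR = L_source - L_receiver (difference between source and receiving room levels)
NR = 92.7 - 57.1 = 35.6 dB


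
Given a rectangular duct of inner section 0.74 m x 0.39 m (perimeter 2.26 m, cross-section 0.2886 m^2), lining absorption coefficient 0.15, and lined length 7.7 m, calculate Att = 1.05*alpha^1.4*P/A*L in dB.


alpha^1.4 = 0.15^1.4 = 0.0702308
Attenuation rate = 1.05 * alpha^1.4 * P / A
= 1.05 * 0.0702308 * 2.26 / 0.2886 = 0.577469 dB/m
Total Att = 0.577469 * 7.7 = 4.4465 dB


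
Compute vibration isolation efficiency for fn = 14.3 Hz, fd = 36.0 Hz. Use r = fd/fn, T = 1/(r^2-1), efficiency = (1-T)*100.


r = 36.0 / 14.3 = 2.51748
r^2 - 1 = 2.51748^2 - 1 = 5.33771
T = 1/5.33771 = 0.187346
Efficiency = (1 - 0.187346)*100 = 81.265 %


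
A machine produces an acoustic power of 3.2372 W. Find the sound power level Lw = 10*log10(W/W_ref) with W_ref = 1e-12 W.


W / W_ref = 3.2372 / 1e-12 = 3.2372e+12
Lw = 10 * log10(3.2372e+12) = 125.1 dB


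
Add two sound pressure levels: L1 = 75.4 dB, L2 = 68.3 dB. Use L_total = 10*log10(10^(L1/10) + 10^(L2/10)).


10^(75.4/10) = 3.46737e+07
10^(68.3/10) = 6.76083e+06
Sum = 3.46737e+07 + 6.76083e+06 = 4.14345e+07
L_total = 10*log10(4.14345e+07) = 76.174 dB


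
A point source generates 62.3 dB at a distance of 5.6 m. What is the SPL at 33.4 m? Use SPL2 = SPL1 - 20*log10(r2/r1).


r2/r1 = 33.4/5.6 = 5.96429
Correction = 20*log10(5.96429) = 15.5112 dB
SPL2 = 62.3 - 15.5112 = 46.789 dB


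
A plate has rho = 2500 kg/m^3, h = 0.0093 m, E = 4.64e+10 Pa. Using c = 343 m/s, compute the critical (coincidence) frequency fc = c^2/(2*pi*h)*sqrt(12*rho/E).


12*rho/E = 12*2500/4.64e+10 = 6.46552e-07
sqrt(12*rho/E) = sqrt(6.46552e-07) = 0.000804085
c^2/(2*pi*h) = 343^2/(2*pi*0.0093) = 2.01338e+06
fc = 2.01338e+06 * 0.000804085 = 1618.9 Hz


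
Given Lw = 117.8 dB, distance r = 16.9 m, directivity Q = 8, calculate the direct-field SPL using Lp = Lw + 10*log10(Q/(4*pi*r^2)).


4*pi*r^2 = 4*pi*16.9^2 = 3589.08 m^2
Q / (4*pi*r^2) = 8 / 3589.08 = 0.00222898
Lp = 117.8 + 10*log10(0.00222898) = 91.281 dB


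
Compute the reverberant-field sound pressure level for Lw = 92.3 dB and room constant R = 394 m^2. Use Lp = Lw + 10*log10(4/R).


4/R = 4/394 = 0.0101523
Lp = 92.3 + 10*log10(0.0101523) = 72.366 dB


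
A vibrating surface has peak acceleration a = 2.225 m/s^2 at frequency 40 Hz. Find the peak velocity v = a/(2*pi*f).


omega = 2*pi*f = 2*pi*40 = 251.327 rad/s
v = a / omega = 2.225 / 251.327 = 0.008853 m/s


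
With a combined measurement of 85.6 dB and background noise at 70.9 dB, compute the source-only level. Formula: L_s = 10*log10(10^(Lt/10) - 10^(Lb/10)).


10^(85.6/10) = 3.63078e+08
10^(70.9/10) = 1.23027e+07
Difference = 3.63078e+08 - 1.23027e+07 = 3.50775e+08
L_source = 10*log10(3.50775e+08) = 85.45 dB


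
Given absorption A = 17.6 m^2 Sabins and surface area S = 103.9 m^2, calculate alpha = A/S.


Absorption coefficient = absorbed power / incident power
alpha = A / S = 17.6 / 103.9 = 0.16939


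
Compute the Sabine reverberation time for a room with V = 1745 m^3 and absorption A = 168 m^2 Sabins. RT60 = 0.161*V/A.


RT60 = 0.161 * 1745 / 168 = 1.6723 s


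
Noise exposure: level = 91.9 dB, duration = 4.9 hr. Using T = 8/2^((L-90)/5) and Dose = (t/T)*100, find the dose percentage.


T_allowed = 8 / 2^((91.9 - 90)/5) = 6.1475 hr
Dose = 4.9 / 6.1475 * 100 = 79.707 %


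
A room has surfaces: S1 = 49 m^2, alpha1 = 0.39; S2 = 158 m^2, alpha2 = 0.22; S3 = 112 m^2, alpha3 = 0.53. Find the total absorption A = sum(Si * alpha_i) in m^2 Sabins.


49 * 0.39 = 19.11
158 * 0.22 = 34.76
112 * 0.53 = 59.36
A_total = 19.11 + 34.76 + 59.36 = 113.23 m^2


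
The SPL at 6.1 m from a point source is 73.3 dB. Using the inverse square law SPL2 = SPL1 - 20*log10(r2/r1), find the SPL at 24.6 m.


r2/r1 = 24.6/6.1 = 4.03279
Correction = 20*log10(4.03279) = 12.1121 dB
SPL2 = 73.3 - 12.1121 = 61.188 dB


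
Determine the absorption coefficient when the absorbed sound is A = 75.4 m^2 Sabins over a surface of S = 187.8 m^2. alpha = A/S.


Absorption coefficient = absorbed power / incident power
alpha = A / S = 75.4 / 187.8 = 0.40149


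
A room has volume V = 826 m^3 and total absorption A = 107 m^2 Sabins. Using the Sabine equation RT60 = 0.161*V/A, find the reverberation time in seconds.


RT60 = 0.161 * 826 / 107 = 1.2429 s


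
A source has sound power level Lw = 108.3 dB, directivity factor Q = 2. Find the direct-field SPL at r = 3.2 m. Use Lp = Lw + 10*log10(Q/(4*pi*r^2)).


4*pi*r^2 = 4*pi*3.2^2 = 128.68 m^2
Q / (4*pi*r^2) = 2 / 128.68 = 0.0155424
Lp = 108.3 + 10*log10(0.0155424) = 90.215 dB


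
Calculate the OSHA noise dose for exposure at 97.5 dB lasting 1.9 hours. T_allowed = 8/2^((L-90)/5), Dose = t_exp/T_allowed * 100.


T_allowed = 8 / 2^((97.5 - 90)/5) = 2.82843 hr
Dose = 1.9 / 2.82843 * 100 = 67.175 %


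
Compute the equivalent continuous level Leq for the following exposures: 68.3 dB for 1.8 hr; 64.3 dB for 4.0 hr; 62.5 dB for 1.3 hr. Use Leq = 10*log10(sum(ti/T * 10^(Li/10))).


T_total = 1.8 + 4.0 + 1.3 = 7.1 hr
(1.8/7.1) * 10^(68.3/10) = 1.71401e+06
(4.0/7.1) * 10^(64.3/10) = 1.51636e+06
(1.3/7.1) * 10^(62.5/10) = 325600
Sum = 1.71401e+06 + 1.51636e+06 + 325600 = 3.55597e+06
Leq = 10*log10(3.55597e+06) = 65.51 dB


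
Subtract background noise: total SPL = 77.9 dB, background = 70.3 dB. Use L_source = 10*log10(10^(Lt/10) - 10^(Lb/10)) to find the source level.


10^(77.9/10) = 6.16595e+07
10^(70.3/10) = 1.07152e+07
Difference = 6.16595e+07 - 1.07152e+07 = 5.09443e+07
L_source = 10*log10(5.09443e+07) = 77.071 dB


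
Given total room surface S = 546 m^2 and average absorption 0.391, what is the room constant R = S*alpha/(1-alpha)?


R = 546 * 0.391 / (1 - 0.391) = 350.55 m^2


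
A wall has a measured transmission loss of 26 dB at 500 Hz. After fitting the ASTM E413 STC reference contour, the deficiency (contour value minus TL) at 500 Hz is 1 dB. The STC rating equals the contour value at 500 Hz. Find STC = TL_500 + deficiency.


By ASTM E413, STC = value of the fitted reference contour at 500 Hz.
Contour value at 500 Hz = TL_500 + deficiency = 26 + 1 = 27
STC = 27


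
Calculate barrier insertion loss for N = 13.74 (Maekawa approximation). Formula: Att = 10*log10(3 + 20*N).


3 + 20*N = 3 + 20*13.74 = 277.8
Att = 10*log10(277.8) = 24.437 dB


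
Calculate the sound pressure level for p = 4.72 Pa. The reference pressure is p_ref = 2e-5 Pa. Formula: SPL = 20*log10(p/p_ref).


p / p_ref = 4.72 / 2e-5 = 236000
SPL = 20 * log10(236000) = 107.46 dB


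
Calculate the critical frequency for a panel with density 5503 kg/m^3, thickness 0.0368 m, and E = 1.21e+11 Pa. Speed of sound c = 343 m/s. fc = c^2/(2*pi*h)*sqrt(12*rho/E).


12*rho/E = 12*5503/1.21e+11 = 5.45752e-07
sqrt(12*rho/E) = sqrt(5.45752e-07) = 0.00073875
c^2/(2*pi*h) = 343^2/(2*pi*0.0368) = 508816
fc = 508816 * 0.00073875 = 375.89 Hz


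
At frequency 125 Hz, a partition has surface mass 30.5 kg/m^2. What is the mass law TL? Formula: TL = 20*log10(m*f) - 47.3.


m * f = 30.5 * 125 = 3812.5
20*log10(3812.5) = 71.6242 dB
TL = 71.6242 - 47.3 = 24.324 dB


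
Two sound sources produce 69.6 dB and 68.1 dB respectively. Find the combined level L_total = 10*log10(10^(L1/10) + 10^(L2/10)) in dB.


10^(69.6/10) = 9.12011e+06
10^(68.1/10) = 6.45654e+06
Sum = 9.12011e+06 + 6.45654e+06 = 1.55766e+07
L_total = 10*log10(1.55766e+07) = 71.925 dB


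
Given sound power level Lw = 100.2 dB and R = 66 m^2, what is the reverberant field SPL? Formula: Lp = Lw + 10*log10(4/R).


4/R = 4/66 = 0.0606061
Lp = 100.2 + 10*log10(0.0606061) = 88.025 dB


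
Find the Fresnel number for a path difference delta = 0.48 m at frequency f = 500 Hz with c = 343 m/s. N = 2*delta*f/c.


N = 2*delta*f/c = 2*delta/lambda, where lambda = c/f
lambda = 343 / 500 = 0.686 m
N = 2 * 0.48 / 0.686 = 1.3994


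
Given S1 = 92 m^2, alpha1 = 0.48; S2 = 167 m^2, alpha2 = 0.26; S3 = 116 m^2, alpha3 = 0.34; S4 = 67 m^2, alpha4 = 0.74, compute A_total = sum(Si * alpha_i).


92 * 0.48 = 44.16
167 * 0.26 = 43.42
116 * 0.34 = 39.44
67 * 0.74 = 49.58
A_total = 44.16 + 43.42 + 39.44 + 49.58 = 176.6 m^2


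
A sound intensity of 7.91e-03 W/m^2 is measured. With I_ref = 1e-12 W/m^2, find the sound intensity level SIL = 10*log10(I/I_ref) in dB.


I / I_ref = 7.91e-03 / 1e-12 = 7.91e+09
SIL = 10 * log10(7.91e+09) = 98.982 dB


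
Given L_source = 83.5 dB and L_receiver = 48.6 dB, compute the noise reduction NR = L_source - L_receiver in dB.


NR = L_source - L_receiver (difference between source and receiving room levels)
NR = 83.5 - 48.6 = 34.9 dB


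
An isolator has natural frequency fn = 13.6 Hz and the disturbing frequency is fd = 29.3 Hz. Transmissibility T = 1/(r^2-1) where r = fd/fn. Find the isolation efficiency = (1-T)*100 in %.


r = 29.3 / 13.6 = 2.15441
r^2 - 1 = 2.15441^2 - 1 = 3.64148
T = 1/3.64148 = 0.274614
Efficiency = (1 - 0.274614)*100 = 72.539 %


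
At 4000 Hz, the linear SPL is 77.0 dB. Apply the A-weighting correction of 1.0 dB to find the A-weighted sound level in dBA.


A-weighting table: 4000 Hz -> 1.0 dB correction
SPL_A = SPL + correction = 77.0 + (1.0) = 78 dBA


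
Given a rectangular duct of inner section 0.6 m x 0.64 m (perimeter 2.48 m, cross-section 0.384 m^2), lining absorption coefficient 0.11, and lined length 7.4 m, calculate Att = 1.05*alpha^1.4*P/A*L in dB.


alpha^1.4 = 0.11^1.4 = 0.0454935
Attenuation rate = 1.05 * alpha^1.4 * P / A
= 1.05 * 0.0454935 * 2.48 / 0.384 = 0.308503 dB/m
Total Att = 0.308503 * 7.4 = 2.2829 dB


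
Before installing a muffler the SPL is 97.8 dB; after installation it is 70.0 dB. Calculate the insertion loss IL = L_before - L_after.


Insertion loss = SPL without muffler - SPL with muffler
IL = 97.8 - 70.0 = 27.8 dB


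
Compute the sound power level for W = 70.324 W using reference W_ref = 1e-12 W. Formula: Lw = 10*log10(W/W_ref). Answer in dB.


W / W_ref = 70.324 / 1e-12 = 7.0324e+13
Lw = 10 * log10(7.0324e+13) = 138.47 dB


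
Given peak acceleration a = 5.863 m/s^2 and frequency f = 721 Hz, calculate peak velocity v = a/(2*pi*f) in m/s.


omega = 2*pi*f = 2*pi*721 = 4530.18 rad/s
v = a / omega = 5.863 / 4530.18 = 0.0012942 m/s


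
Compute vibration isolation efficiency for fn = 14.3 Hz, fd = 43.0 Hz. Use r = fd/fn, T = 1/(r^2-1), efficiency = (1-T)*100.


r = 43.0 / 14.3 = 3.00699
r^2 - 1 = 3.00699^2 - 1 = 8.04199
T = 1/8.04199 = 0.124347
Efficiency = (1 - 0.124347)*100 = 87.565 %


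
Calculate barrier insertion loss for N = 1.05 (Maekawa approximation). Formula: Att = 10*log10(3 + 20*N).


3 + 20*N = 3 + 20*1.05 = 24
Att = 10*log10(24) = 13.802 dB


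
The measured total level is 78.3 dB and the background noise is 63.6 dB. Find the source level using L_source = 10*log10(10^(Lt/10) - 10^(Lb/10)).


10^(78.3/10) = 6.76083e+07
10^(63.6/10) = 2.29087e+06
Difference = 6.76083e+07 - 2.29087e+06 = 6.53174e+07
L_source = 10*log10(6.53174e+07) = 78.15 dB


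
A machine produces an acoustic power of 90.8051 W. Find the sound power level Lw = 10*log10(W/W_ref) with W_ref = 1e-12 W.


W / W_ref = 90.8051 / 1e-12 = 9.08051e+13
Lw = 10 * log10(9.08051e+13) = 139.58 dB


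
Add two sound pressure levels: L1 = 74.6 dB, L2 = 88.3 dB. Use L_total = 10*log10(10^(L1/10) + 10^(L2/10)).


10^(74.6/10) = 2.88403e+07
10^(88.3/10) = 6.76083e+08
Sum = 2.88403e+07 + 6.76083e+08 = 7.04923e+08
L_total = 10*log10(7.04923e+08) = 88.481 dB


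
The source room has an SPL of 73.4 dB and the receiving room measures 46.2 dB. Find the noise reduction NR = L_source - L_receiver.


NR = L_source - L_receiver (difference between source and receiving room levels)
NR = 73.4 - 46.2 = 27.2 dB


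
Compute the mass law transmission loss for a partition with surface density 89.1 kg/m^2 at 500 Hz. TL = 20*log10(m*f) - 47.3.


m * f = 89.1 * 500 = 44550
20*log10(44550) = 92.977 dB
TL = 92.977 - 47.3 = 45.677 dB


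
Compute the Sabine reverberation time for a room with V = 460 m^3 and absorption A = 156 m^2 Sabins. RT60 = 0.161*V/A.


RT60 = 0.161 * 460 / 156 = 0.47474 s


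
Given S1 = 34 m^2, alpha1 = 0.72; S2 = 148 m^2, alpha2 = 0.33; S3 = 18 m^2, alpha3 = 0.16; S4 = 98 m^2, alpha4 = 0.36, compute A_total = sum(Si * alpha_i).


34 * 0.72 = 24.48
148 * 0.33 = 48.84
18 * 0.16 = 2.88
98 * 0.36 = 35.28
A_total = 24.48 + 48.84 + 2.88 + 35.28 = 111.48 m^2


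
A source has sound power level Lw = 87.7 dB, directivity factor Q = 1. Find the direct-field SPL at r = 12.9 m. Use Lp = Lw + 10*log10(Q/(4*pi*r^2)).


4*pi*r^2 = 4*pi*12.9^2 = 2091.17 m^2
Q / (4*pi*r^2) = 1 / 2091.17 = 0.000478201
Lp = 87.7 + 10*log10(0.000478201) = 54.496 dB


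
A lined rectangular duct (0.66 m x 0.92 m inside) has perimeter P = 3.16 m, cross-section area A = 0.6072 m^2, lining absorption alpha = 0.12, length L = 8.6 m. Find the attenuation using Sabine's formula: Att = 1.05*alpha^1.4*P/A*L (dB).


alpha^1.4 = 0.12^1.4 = 0.0513871
Attenuation rate = 1.05 * alpha^1.4 * P / A
= 1.05 * 0.0513871 * 3.16 / 0.6072 = 0.280801 dB/m
Total Att = 0.280801 * 8.6 = 2.4149 dB


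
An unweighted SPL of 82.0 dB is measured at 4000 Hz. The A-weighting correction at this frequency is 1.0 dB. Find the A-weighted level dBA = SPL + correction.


A-weighting table: 4000 Hz -> 1.0 dB correction
SPL_A = SPL + correction = 82.0 + (1.0) = 83 dBA


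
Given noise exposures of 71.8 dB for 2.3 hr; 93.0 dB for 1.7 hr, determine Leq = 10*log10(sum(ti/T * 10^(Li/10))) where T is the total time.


T_total = 2.3 + 1.7 = 4.0 hr
(2.3/4.0) * 10^(71.8/10) = 8.70298e+06
(1.7/4.0) * 10^(93.0/10) = 8.47986e+08
Sum = 8.70298e+06 + 8.47986e+08 = 8.56689e+08
Leq = 10*log10(8.56689e+08) = 89.328 dB


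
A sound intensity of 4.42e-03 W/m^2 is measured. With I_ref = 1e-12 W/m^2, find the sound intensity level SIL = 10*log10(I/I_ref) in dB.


I / I_ref = 4.42e-03 / 1e-12 = 4.42e+09
SIL = 10 * log10(4.42e+09) = 96.454 dB


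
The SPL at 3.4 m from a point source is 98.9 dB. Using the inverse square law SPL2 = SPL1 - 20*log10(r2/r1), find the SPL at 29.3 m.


r2/r1 = 29.3/3.4 = 8.61765
Correction = 20*log10(8.61765) = 18.7078 dB
SPL2 = 98.9 - 18.7078 = 80.192 dB


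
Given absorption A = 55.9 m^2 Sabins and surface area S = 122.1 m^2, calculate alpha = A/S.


Absorption coefficient = absorbed power / incident power
alpha = A / S = 55.9 / 122.1 = 0.45782


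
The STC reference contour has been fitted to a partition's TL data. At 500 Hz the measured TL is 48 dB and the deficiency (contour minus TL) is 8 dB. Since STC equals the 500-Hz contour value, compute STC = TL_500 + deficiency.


By ASTM E413, STC = value of the fitted reference contour at 500 Hz.
Contour value at 500 Hz = TL_500 + deficiency = 48 + 8 = 56
STC = 56


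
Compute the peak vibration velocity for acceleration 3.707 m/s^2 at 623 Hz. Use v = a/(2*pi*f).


omega = 2*pi*f = 2*pi*623 = 3914.42 rad/s
v = a / omega = 3.707 / 3914.42 = 0.00094701 m/s


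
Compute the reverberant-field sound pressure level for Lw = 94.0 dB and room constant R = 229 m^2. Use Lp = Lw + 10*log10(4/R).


4/R = 4/229 = 0.0174672
Lp = 94.0 + 10*log10(0.0174672) = 76.422 dB


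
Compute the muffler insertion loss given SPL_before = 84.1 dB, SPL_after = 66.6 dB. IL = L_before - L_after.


Insertion loss = SPL without muffler - SPL with muffler
IL = 84.1 - 66.6 = 17.5 dB


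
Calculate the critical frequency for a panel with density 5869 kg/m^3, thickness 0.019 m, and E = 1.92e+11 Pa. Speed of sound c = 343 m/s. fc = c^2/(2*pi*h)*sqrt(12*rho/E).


12*rho/E = 12*5869/1.92e+11 = 3.66813e-07
sqrt(12*rho/E) = sqrt(3.66813e-07) = 0.000605651
c^2/(2*pi*h) = 343^2/(2*pi*0.019) = 985496
fc = 985496 * 0.000605651 = 596.87 Hz


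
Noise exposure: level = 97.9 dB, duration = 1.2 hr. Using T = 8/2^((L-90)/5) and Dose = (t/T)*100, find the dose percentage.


T_allowed = 8 / 2^((97.9 - 90)/5) = 2.67586 hr
Dose = 1.2 / 2.67586 * 100 = 44.845 %


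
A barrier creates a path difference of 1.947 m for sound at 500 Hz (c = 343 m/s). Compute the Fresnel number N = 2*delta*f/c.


N = 2*delta*f/c = 2*delta/lambda, where lambda = c/f
lambda = 343 / 500 = 0.686 m
N = 2 * 1.947 / 0.686 = 5.6764


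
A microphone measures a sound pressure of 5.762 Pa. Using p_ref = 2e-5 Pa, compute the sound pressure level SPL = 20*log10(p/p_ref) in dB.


p / p_ref = 5.762 / 2e-5 = 288100
SPL = 20 * log10(288100) = 109.19 dB


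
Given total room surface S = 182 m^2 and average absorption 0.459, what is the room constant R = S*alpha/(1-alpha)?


R = 182 * 0.459 / (1 - 0.459) = 154.41 m^2


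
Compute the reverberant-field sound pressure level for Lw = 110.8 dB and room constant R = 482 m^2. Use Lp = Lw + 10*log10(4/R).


4/R = 4/482 = 0.00829876
Lp = 110.8 + 10*log10(0.00829876) = 89.99 dB


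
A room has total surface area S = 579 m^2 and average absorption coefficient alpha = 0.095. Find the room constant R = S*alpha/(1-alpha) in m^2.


R = 579 * 0.095 / (1 - 0.095) = 60.779 m^2


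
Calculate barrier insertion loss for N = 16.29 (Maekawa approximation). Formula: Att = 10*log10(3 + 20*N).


3 + 20*N = 3 + 20*16.29 = 328.8
Att = 10*log10(328.8) = 25.169 dB


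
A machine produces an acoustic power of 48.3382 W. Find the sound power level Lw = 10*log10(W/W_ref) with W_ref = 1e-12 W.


W / W_ref = 48.3382 / 1e-12 = 4.83382e+13
Lw = 10 * log10(4.83382e+13) = 136.84 dB


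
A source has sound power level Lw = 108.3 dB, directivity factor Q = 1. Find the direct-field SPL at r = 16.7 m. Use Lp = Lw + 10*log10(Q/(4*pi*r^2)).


4*pi*r^2 = 4*pi*16.7^2 = 3504.64 m^2
Q / (4*pi*r^2) = 1 / 3504.64 = 0.000285336
Lp = 108.3 + 10*log10(0.000285336) = 72.854 dB


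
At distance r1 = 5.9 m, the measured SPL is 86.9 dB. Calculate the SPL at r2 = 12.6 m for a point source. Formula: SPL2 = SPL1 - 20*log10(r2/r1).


r2/r1 = 12.6/5.9 = 2.13559
Correction = 20*log10(2.13559) = 6.59036 dB
SPL2 = 86.9 - 6.59036 = 80.31 dB


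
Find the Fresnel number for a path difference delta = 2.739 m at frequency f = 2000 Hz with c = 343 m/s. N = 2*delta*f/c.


N = 2*delta*f/c = 2*delta/lambda, where lambda = c/f
lambda = 343 / 2000 = 0.1715 m
N = 2 * 2.739 / 0.1715 = 31.942


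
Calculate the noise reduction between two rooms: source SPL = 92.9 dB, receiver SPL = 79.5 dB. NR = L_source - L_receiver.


NR = L_source - L_receiver (difference between source and receiving room levels)
NR = 92.9 - 79.5 = 13.4 dB


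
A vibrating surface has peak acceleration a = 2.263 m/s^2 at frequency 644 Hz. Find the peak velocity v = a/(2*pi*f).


omega = 2*pi*f = 2*pi*644 = 4046.37 rad/s
v = a / omega = 2.263 / 4046.37 = 0.00055927 m/s


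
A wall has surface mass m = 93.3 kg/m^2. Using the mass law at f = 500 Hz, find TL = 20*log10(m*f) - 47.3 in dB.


m * f = 93.3 * 500 = 46650
20*log10(46650) = 93.377 dB
TL = 93.377 - 47.3 = 46.077 dB


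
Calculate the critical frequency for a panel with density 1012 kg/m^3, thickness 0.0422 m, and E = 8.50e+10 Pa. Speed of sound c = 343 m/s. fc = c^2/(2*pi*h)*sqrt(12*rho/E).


12*rho/E = 12*1012/8.50e+10 = 1.42871e-07
sqrt(12*rho/E) = sqrt(1.42871e-07) = 0.000377983
c^2/(2*pi*h) = 343^2/(2*pi*0.0422) = 443707
fc = 443707 * 0.000377983 = 167.71 Hz


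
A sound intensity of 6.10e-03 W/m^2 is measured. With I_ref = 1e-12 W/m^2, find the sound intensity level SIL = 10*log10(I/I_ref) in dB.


I / I_ref = 6.10e-03 / 1e-12 = 6.1e+09
SIL = 10 * log10(6.1e+09) = 97.853 dB


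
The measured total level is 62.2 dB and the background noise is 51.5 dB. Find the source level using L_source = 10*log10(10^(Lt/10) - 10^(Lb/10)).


10^(62.2/10) = 1.65959e+06
10^(51.5/10) = 141254
Difference = 1.65959e+06 - 141254 = 1.51834e+06
L_source = 10*log10(1.51834e+06) = 61.814 dB


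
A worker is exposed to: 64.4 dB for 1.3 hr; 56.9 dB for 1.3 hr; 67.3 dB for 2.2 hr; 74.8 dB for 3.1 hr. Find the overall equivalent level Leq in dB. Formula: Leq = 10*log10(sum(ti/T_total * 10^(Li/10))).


T_total = 1.3 + 1.3 + 2.2 + 3.1 = 7.9 hr
(1.3/7.9) * 10^(64.4/10) = 453228
(1.3/7.9) * 10^(56.9/10) = 80596.5
(2.2/7.9) * 10^(67.3/10) = 1.49553e+06
(3.1/7.9) * 10^(74.8/10) = 1.18504e+07
Sum = 453228 + 80596.5 + 1.49553e+06 + 1.18504e+07 = 1.38798e+07
Leq = 10*log10(1.38798e+07) = 71.424 dB


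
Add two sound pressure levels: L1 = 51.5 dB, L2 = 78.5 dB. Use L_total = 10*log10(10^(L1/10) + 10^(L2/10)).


10^(51.5/10) = 141254
10^(78.5/10) = 7.07946e+07
Sum = 141254 + 7.07946e+07 = 7.09359e+07
L_total = 10*log10(7.09359e+07) = 78.509 dB


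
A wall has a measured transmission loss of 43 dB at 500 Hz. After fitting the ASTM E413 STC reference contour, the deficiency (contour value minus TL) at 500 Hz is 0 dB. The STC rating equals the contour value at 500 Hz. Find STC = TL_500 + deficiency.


By ASTM E413, STC = value of the fitted reference contour at 500 Hz.
Contour value at 500 Hz = TL_500 + deficiency = 43 + 0 = 43
STC = 43


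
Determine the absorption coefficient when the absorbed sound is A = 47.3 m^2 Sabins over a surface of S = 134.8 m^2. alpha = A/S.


Absorption coefficient = absorbed power / incident power
alpha = A / S = 47.3 / 134.8 = 0.35089


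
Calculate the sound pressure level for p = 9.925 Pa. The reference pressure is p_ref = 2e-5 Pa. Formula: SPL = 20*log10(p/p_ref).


p / p_ref = 9.925 / 2e-5 = 496250
SPL = 20 * log10(496250) = 113.91 dB


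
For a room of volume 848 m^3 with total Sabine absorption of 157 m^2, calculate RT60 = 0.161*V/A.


RT60 = 0.161 * 848 / 157 = 0.86961 s


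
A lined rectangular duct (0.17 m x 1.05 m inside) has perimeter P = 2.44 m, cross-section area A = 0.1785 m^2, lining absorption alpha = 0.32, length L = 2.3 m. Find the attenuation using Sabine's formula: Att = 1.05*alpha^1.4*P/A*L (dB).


alpha^1.4 = 0.32^1.4 = 0.202866
Attenuation rate = 1.05 * alpha^1.4 * P / A
= 1.05 * 0.202866 * 2.44 / 0.1785 = 2.91172 dB/m
Total Att = 2.91172 * 2.3 = 6.697 dB


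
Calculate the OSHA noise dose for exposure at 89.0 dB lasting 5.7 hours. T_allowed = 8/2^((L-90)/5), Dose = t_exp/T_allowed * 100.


T_allowed = 8 / 2^((89.0 - 90)/5) = 9.18959 hr
Dose = 5.7 / 9.18959 * 100 = 62.027 %


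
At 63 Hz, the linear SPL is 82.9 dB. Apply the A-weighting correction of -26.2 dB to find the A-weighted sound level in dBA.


A-weighting table: 63 Hz -> -26.2 dB correction
SPL_A = SPL + correction = 82.9 + (-26.2) = 56.7 dBA


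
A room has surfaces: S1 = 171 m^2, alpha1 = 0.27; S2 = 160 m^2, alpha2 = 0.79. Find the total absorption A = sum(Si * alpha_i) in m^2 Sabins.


171 * 0.27 = 46.17
160 * 0.79 = 126.4
A_total = 46.17 + 126.4 = 172.57 m^2


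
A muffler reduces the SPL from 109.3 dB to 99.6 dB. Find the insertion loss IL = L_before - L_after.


Insertion loss = SPL without muffler - SPL with muffler
IL = 109.3 - 99.6 = 9.7 dB


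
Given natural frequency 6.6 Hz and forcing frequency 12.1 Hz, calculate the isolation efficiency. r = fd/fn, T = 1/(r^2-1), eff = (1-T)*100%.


r = 12.1 / 6.6 = 1.83333
r^2 - 1 = 1.83333^2 - 1 = 2.3611
T = 1/2.3611 = 0.423531
Efficiency = (1 - 0.423531)*100 = 57.647 %


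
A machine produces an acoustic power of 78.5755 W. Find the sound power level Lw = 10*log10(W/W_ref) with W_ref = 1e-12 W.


W / W_ref = 78.5755 / 1e-12 = 7.85755e+13
Lw = 10 * log10(7.85755e+13) = 138.95 dB


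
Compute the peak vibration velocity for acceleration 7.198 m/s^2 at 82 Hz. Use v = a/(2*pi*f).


omega = 2*pi*f = 2*pi*82 = 515.221 rad/s
v = a / omega = 7.198 / 515.221 = 0.013971 m/s


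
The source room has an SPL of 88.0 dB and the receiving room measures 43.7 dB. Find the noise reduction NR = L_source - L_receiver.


NR = L_source - L_receiver (difference between source and receiving room levels)
NR = 88.0 - 43.7 = 44.3 dB


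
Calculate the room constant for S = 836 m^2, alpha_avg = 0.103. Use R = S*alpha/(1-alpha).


R = 836 * 0.103 / (1 - 0.103) = 95.996 m^2


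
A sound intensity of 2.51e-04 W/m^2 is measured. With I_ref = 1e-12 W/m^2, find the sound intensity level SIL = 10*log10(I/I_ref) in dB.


I / I_ref = 2.51e-04 / 1e-12 = 2.51e+08
SIL = 10 * log10(2.51e+08) = 83.997 dB


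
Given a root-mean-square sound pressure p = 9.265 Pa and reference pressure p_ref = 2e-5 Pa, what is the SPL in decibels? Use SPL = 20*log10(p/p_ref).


p / p_ref = 9.265 / 2e-5 = 463250
SPL = 20 * log10(463250) = 113.32 dB


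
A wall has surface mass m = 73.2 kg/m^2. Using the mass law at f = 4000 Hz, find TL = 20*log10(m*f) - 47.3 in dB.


m * f = 73.2 * 4000 = 292800
20*log10(292800) = 109.331 dB
TL = 109.331 - 47.3 = 62.031 dB


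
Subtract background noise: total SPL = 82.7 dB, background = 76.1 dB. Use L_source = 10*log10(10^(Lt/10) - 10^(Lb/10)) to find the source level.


10^(82.7/10) = 1.86209e+08
10^(76.1/10) = 4.0738e+07
Difference = 1.86209e+08 - 4.0738e+07 = 1.45471e+08
L_source = 10*log10(1.45471e+08) = 81.628 dB


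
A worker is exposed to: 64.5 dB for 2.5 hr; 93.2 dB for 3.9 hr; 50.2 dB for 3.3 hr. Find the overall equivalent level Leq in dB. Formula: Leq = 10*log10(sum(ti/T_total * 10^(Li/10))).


T_total = 2.5 + 3.9 + 3.3 = 9.7 hr
(2.5/9.7) * 10^(64.5/10) = 726387
(3.9/9.7) * 10^(93.2/10) = 8.40026e+08
(3.3/9.7) * 10^(50.2/10) = 35624
Sum = 726387 + 8.40026e+08 + 35624 = 8.40788e+08
Leq = 10*log10(8.40788e+08) = 89.247 dB


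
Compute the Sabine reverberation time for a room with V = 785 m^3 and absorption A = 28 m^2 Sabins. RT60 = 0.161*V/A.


RT60 = 0.161 * 785 / 28 = 4.5137 s


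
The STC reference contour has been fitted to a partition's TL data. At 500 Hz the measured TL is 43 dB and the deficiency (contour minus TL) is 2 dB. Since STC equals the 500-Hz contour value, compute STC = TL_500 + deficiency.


By ASTM E413, STC = value of the fitted reference contour at 500 Hz.
Contour value at 500 Hz = TL_500 + deficiency = 43 + 2 = 45
STC = 45


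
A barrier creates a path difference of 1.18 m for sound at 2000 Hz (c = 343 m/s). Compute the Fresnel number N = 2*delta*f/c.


N = 2*delta*f/c = 2*delta/lambda, where lambda = c/f
lambda = 343 / 2000 = 0.1715 m
N = 2 * 1.18 / 0.1715 = 13.761


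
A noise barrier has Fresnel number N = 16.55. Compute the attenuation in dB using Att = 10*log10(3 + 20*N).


3 + 20*N = 3 + 20*16.55 = 334
Att = 10*log10(334) = 25.237 dB


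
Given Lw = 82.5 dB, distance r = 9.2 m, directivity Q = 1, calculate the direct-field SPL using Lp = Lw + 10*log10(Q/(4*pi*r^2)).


4*pi*r^2 = 4*pi*9.2^2 = 1063.62 m^2
Q / (4*pi*r^2) = 1 / 1063.62 = 0.000940185
Lp = 82.5 + 10*log10(0.000940185) = 52.232 dB


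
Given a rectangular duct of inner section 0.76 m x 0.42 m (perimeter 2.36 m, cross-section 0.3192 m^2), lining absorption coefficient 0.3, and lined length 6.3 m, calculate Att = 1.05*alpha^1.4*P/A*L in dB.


alpha^1.4 = 0.3^1.4 = 0.18534
Attenuation rate = 1.05 * alpha^1.4 * P / A
= 1.05 * 0.18534 * 2.36 / 0.3192 = 1.43882 dB/m
Total Att = 1.43882 * 6.3 = 9.0646 dB


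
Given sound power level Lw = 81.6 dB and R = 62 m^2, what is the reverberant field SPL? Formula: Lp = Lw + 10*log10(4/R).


4/R = 4/62 = 0.0645161
Lp = 81.6 + 10*log10(0.0645161) = 69.697 dB


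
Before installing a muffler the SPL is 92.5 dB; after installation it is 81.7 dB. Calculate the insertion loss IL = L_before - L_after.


Insertion loss = SPL without muffler - SPL with muffler
IL = 92.5 - 81.7 = 10.8 dB


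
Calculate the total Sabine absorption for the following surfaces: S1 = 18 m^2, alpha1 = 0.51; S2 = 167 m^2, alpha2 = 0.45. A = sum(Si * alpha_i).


18 * 0.51 = 9.18
167 * 0.45 = 75.15
A_total = 9.18 + 75.15 = 84.33 m^2


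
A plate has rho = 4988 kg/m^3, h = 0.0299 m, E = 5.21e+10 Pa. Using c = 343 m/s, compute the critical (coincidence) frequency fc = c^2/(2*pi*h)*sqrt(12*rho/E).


12*rho/E = 12*4988/5.21e+10 = 1.14887e-06
sqrt(12*rho/E) = sqrt(1.14887e-06) = 0.00107185
c^2/(2*pi*h) = 343^2/(2*pi*0.0299) = 626235
fc = 626235 * 0.00107185 = 671.23 Hz


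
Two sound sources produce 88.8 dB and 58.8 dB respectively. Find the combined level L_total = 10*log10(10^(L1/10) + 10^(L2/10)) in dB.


10^(88.8/10) = 7.58578e+08
10^(58.8/10) = 758578
Sum = 7.58578e+08 + 758578 = 7.59337e+08
L_total = 10*log10(7.59337e+08) = 88.804 dB


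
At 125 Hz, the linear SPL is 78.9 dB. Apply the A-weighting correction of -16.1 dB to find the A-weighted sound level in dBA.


A-weighting table: 125 Hz -> -16.1 dB correction
SPL_A = SPL + correction = 78.9 + (-16.1) = 62.8 dBA


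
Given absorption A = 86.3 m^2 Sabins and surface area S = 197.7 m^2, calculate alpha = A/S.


Absorption coefficient = absorbed power / incident power
alpha = A / S = 86.3 / 197.7 = 0.43652


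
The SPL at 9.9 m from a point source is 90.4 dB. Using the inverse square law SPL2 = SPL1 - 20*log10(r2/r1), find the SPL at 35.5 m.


r2/r1 = 35.5/9.9 = 3.58586
Correction = 20*log10(3.58586) = 11.0919 dB
SPL2 = 90.4 - 11.0919 = 79.308 dB


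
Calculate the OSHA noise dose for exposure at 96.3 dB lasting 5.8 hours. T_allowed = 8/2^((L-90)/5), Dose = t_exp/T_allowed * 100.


T_allowed = 8 / 2^((96.3 - 90)/5) = 3.34035 hr
Dose = 5.8 / 3.34035 * 100 = 173.63 %


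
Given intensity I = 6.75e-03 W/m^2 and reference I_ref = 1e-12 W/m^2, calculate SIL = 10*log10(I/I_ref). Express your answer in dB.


I / I_ref = 6.75e-03 / 1e-12 = 6.75e+09
SIL = 10 * log10(6.75e+09) = 98.293 dB


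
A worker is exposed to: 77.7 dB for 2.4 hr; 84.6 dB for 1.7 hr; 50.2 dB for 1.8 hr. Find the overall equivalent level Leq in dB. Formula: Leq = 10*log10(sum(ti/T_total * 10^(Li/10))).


T_total = 2.4 + 1.7 + 1.8 = 5.9 hr
(2.4/5.9) * 10^(77.7/10) = 2.3953e+07
(1.7/5.9) * 10^(84.6/10) = 8.30992e+07
(1.8/5.9) * 10^(50.2/10) = 31946.3
Sum = 2.3953e+07 + 8.30992e+07 + 31946.3 = 1.07084e+08
Leq = 10*log10(1.07084e+08) = 80.297 dB


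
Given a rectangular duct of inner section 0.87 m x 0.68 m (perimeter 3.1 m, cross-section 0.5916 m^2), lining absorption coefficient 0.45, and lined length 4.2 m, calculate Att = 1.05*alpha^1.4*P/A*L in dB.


alpha^1.4 = 0.45^1.4 = 0.326962
Attenuation rate = 1.05 * alpha^1.4 * P / A
= 1.05 * 0.326962 * 3.1 / 0.5916 = 1.79895 dB/m
Total Att = 1.79895 * 4.2 = 7.5556 dB


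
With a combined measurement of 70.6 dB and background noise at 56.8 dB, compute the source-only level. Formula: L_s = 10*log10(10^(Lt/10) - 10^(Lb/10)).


10^(70.6/10) = 1.14815e+07
10^(56.8/10) = 478630
Difference = 1.14815e+07 - 478630 = 1.10029e+07
L_source = 10*log10(1.10029e+07) = 70.415 dB


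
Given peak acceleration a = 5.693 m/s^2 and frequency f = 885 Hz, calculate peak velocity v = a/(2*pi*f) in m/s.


omega = 2*pi*f = 2*pi*885 = 5560.62 rad/s
v = a / omega = 5.693 / 5560.62 = 0.0010238 m/s


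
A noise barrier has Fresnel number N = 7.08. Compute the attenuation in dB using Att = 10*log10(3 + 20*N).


3 + 20*N = 3 + 20*7.08 = 144.6
Att = 10*log10(144.6) = 21.602 dB


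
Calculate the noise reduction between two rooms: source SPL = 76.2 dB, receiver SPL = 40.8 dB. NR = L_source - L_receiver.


NR = L_source - L_receiver (difference between source and receiving room levels)
NR = 76.2 - 40.8 = 35.4 dB


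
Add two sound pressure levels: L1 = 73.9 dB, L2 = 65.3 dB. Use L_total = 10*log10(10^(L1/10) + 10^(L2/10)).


10^(73.9/10) = 2.45471e+07
10^(65.3/10) = 3.38844e+06
Sum = 2.45471e+07 + 3.38844e+06 = 2.79355e+07
L_total = 10*log10(2.79355e+07) = 74.462 dB


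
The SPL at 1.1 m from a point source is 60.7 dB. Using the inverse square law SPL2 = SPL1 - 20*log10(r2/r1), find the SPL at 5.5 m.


r2/r1 = 5.5/1.1 = 5
Correction = 20*log10(5) = 13.9794 dB
SPL2 = 60.7 - 13.9794 = 46.721 dB


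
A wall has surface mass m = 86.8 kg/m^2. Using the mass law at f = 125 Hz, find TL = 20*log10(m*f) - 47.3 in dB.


m * f = 86.8 * 125 = 10850
20*log10(10850) = 80.7086 dB
TL = 80.7086 - 47.3 = 33.409 dB


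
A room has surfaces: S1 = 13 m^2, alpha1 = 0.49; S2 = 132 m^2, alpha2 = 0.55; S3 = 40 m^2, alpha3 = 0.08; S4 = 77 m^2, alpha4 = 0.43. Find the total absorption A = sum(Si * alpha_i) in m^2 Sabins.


13 * 0.49 = 6.37
132 * 0.55 = 72.6
40 * 0.08 = 3.2
77 * 0.43 = 33.11
A_total = 6.37 + 72.6 + 3.2 + 33.11 = 115.28 m^2


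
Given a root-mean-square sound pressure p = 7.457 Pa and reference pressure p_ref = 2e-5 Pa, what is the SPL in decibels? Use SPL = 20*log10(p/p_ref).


p / p_ref = 7.457 / 2e-5 = 372850
SPL = 20 * log10(372850) = 111.43 dB


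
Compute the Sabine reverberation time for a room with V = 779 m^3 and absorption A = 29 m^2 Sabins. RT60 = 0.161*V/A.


RT60 = 0.161 * 779 / 29 = 4.3248 s


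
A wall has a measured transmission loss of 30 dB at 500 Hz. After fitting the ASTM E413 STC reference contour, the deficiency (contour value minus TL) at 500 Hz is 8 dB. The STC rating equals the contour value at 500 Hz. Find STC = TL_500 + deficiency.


By ASTM E413, STC = value of the fitted reference contour at 500 Hz.
Contour value at 500 Hz = TL_500 + deficiency = 30 + 8 = 38
STC = 38


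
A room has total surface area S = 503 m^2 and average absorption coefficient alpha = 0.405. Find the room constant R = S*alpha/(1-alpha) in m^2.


R = 503 * 0.405 / (1 - 0.405) = 342.38 m^2


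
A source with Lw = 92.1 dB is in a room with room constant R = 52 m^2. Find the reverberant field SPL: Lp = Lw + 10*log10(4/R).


4/R = 4/52 = 0.0769231
Lp = 92.1 + 10*log10(0.0769231) = 80.961 dB


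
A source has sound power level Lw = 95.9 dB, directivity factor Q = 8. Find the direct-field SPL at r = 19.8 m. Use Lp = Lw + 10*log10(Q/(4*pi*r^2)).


4*pi*r^2 = 4*pi*19.8^2 = 4926.52 m^2
Q / (4*pi*r^2) = 8 / 4926.52 = 0.00162386
Lp = 95.9 + 10*log10(0.00162386) = 68.005 dB


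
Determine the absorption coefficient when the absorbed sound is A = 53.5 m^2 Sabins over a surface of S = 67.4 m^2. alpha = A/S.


Absorption coefficient = absorbed power / incident power
alpha = A / S = 53.5 / 67.4 = 0.79377


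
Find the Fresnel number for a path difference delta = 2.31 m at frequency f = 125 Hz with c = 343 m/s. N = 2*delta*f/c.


N = 2*delta*f/c = 2*delta/lambda, where lambda = c/f
lambda = 343 / 125 = 2.744 m
N = 2 * 2.31 / 2.744 = 1.6837


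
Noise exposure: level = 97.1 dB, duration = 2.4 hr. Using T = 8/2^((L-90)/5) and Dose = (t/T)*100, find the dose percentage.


T_allowed = 8 / 2^((97.1 - 90)/5) = 2.9897 hr
Dose = 2.4 / 2.9897 * 100 = 80.276 %


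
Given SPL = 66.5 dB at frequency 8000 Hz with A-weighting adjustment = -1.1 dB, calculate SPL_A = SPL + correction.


A-weighting table: 8000 Hz -> -1.1 dB correction
SPL_A = SPL + correction = 66.5 + (-1.1) = 65.4 dBA


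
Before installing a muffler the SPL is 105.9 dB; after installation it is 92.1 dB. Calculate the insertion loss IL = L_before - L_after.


Insertion loss = SPL without muffler - SPL with muffler
IL = 105.9 - 92.1 = 13.8 dB
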